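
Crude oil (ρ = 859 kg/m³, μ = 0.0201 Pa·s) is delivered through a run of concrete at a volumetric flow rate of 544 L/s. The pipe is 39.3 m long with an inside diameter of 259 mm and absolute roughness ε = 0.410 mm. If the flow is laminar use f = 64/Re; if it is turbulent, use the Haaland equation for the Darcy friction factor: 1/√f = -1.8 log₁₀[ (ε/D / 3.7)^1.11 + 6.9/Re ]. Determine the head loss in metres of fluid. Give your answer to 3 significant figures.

h_f ≈ 19.5 m

Q = 544 L/s = 544/1000 = 0.544 m³/s.
Cross-sectional area A = πD²/4 = π(0.259)²/4 = 0.05269 m²; mean velocity V = Q/A = 0.544/0.05269 = 10.33 m/s.
Reynolds number Re = ρVD/μ = 859 · 10.33 · 0.259 / 0.0201 = 1.143e+05.
Re > 4000 → turbulent. Relative roughness ε/D = 0.00041/0.259 = 0.00158. Haaland: 1/√f = -1.8 log₁₀[(0.00158/3.7)^1.11 + 6.9/1.143e+05] = -1.8 log₁₀[0.000182 + 6.04e-05] = 6.507, so f = 0.02362.
Darcy-Weisbach: ΔP = f(L/D)(ρV²/2) = 0.02362·(39.3/0.259)·(859·10.33²/2) = 0.02362·151.7·4.579e+04 = 1.641e+05 Pa.
Head loss h_f = ΔP/(ρg) = 1.641e+05/(859·9.81) = 19.5 m.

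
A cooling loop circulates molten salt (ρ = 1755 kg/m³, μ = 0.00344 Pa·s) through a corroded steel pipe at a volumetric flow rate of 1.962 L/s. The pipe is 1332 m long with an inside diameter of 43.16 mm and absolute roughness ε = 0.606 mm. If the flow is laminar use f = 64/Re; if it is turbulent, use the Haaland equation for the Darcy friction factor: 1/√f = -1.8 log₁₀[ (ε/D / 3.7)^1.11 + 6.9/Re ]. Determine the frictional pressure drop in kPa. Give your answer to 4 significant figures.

ΔP ≈ 2156 kPa

Q = 1.962 L/s = 1.962/1000 = 0.001962 m³/s.
Cross-sectional area A = πD²/4 = π(0.04316)²/4 = 0.001463 m²; mean velocity V = Q/A = 0.001962/0.001463 = 1.341 m/s.
Reynolds number Re = ρVD/μ = 1755 · 1.341 · 0.04316 / 0.00344 = 2.953e+04.
Re > 4000 → turbulent. Relative roughness ε/D = 0.000606/0.04316 = 0.014. Haaland: 1/√f = -1.8 log₁₀[(0.014/3.7)^1.11 + 6.9/2.953e+04] = -1.8 log₁₀[0.00206 + 0.000234] = 4.753, so f = 0.04427.
Darcy-Weisbach: ΔP = f(L/D)(ρV²/2) = 0.04427·(1332/0.04316)·(1755·1.341²/2) = 0.04427·3.086e+04·1578 = 2.156e+06 Pa.
ΔP = 2.156e+06 Pa = 2156 kPa.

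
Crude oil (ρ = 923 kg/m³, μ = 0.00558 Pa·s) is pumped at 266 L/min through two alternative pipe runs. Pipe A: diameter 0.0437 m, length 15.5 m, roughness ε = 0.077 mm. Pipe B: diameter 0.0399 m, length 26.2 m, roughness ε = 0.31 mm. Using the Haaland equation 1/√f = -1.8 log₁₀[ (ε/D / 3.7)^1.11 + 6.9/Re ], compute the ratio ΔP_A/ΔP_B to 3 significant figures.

Pipe A: V = Q/A = 0.004433/0.0015 = 2.956 m/s; Re = 2.137e+04; ε/D = 0.00176; Haaland → f = 0.02874; ΔP_A = f(L/D)(ρV²/2) = 4.11e+04 Pa.
Pipe B: V = Q/A = 0.004433/0.00125 = 3.546 m/s; Re = 2.34e+04; ε/D = 0.00777; Haaland → f = 0.03757; ΔP_B = f(L/D)(ρV²/2) = 1.431e+05 Pa.
ΔP_A/ΔP_B = 4.11e+04/1.431e+05 = 0.287.

ΔP_A/ΔP_B ≈ 0.287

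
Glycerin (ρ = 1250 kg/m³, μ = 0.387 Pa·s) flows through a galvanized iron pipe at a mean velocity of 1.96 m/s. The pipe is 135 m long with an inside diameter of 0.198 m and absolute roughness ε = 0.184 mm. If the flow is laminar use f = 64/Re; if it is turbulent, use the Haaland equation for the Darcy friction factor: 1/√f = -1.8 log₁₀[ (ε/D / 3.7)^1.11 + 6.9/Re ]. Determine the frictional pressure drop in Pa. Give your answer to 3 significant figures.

ΔP ≈ 83600 Pa

Reynolds number Re = ρVD/μ = 1250 · 1.96 · 0.198 / 0.387 = 1253.
Re < 2300 → laminar flow, so f = 64/Re = 64/1253 = 0.05106 (the turbulent correlation is not needed).
Darcy-Weisbach: ΔP = f(L/D)(ρV²/2) = 0.05106·(135/0.198)·(1250·1.96²/2) = 0.05106·681.8·2401 = 8.358e+04 Pa.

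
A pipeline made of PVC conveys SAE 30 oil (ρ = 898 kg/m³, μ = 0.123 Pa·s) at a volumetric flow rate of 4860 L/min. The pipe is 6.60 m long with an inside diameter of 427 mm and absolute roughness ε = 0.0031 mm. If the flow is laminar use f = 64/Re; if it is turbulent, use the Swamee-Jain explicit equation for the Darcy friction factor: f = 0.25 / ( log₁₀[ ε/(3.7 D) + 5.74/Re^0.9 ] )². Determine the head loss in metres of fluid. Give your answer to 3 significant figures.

Q = 4860 L/min = 4860/60000 = 0.081 m³/s.
Cross-sectional area A = πD²/4 = π(0.427)²/4 = 0.1432 m²; mean velocity V = Q/A = 0.081/0.1432 = 0.5656 m/s.
Reynolds number Re = ρVD/μ = 898 · 0.5656 · 0.427 / 0.123 = 1763.
Re < 2300 → laminar flow, so f = 64/Re = 64/1763 = 0.03629 (the turbulent correlation is not needed).
Darcy-Weisbach: ΔP = f(L/D)(ρV²/2) = 0.03629·(6.6/0.427)·(898·0.5656²/2) = 0.03629·15.46·143.7 = 80.59 Pa.
Head loss h_f = ΔP/(ρg) = 80.59/(898·9.81) = 0.00915 m.

h_f ≈ 0.00915 m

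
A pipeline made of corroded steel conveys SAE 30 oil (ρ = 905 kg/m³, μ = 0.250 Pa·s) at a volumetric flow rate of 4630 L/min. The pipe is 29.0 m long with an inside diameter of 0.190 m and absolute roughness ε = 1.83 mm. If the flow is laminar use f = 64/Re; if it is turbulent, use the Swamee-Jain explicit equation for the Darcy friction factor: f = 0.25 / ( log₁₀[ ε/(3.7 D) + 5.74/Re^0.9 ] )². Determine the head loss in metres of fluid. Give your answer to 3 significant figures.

Q = 4630 L/min = 4630/60000 = 0.07717 m³/s.
Cross-sectional area A = πD²/4 = π(0.19)²/4 = 0.02835 m²; mean velocity V = Q/A = 0.07717/0.02835 = 2.722 m/s.
Reynolds number Re = ρVD/μ = 905 · 2.722 · 0.19 / 0.25 = 1872.
Re < 2300 → laminar flow, so f = 64/Re = 64/1872 = 0.03419 (the turbulent correlation is not needed).
Darcy-Weisbach: ΔP = f(L/D)(ρV²/2) = 0.03419·(29/0.19)·(905·2.722²/2) = 0.03419·152.6·3352 = 1.749e+04 Pa.
Head loss h_f = ΔP/(ρg) = 1.749e+04/(905·9.81) = 1.97 m.

h_f ≈ 1.97 m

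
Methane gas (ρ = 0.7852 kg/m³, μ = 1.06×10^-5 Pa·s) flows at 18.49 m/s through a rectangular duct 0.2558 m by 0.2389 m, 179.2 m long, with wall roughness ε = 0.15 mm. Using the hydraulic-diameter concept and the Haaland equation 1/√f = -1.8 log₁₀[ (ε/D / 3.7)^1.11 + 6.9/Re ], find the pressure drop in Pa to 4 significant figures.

ΔP ≈ 1806 Pa

Hydraulic diameter D_h = 4A/P = 4·(0.2558·0.2389)/(2·(0.2558+0.2389)) = 0.2444/0.9894 = 0.2471 m.
Re = ρVD_h/μ = 0.7852·18.49·0.2471/1.06e-05 = 3.384e+05.
ε/D_h = 0.00015/0.2471 = 0.000607; Haaland gives 1/√f = -1.8 log₁₀[6.29e-05+2.04e-05] = 7.343, so f = 0.01855.
ΔP = f(L/D_h)(ρV²/2) = 0.01855·179.2/0.2471·134.2 = 1806 Pa.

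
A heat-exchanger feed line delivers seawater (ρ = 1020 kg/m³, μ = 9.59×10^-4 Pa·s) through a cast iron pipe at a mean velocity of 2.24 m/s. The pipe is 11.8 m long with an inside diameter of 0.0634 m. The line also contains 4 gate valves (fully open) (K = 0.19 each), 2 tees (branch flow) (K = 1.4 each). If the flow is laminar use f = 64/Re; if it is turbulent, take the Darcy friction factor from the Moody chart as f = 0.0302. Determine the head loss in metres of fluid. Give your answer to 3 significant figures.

h_f ≈ 2.35 m

Reynolds number Re = ρVD/μ = 1020 · 2.24 · 0.0634 / 0.000959 = 1.51e+05.
Re > 4000 → turbulent; use the Moody-chart value f = 0.0302.
Total minor-loss coefficient ΣK = 4·0.19 + 2·1.4 = 3.56.
ΔP = [f·L/D + ΣK]·(ρV²/2) = [0.0302·11.8/0.0634 + 3.56]·(1020·2.24²/2) = [5.621 + 3.56]·2559 = 2.349e+04 Pa.
Head loss h_f = ΔP/(ρg) = 2.349e+04/(1020·9.81) = 2.35 m.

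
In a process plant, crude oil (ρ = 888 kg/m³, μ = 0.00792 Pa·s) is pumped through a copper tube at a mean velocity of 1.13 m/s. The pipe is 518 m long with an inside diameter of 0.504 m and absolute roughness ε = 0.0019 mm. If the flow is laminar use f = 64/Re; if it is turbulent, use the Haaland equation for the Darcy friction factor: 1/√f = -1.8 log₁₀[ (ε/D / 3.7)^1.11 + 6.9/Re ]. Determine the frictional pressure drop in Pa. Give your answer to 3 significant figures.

Reynolds number Re = ρVD/μ = 888 · 1.13 · 0.504 / 0.00792 = 6.386e+04.
Re > 4000 → turbulent. Relative roughness ε/D = 1.9e-06/0.504 = 3.77e-06. Haaland: 1/√f = -1.8 log₁₀[(3.77e-06/3.7)^1.11 + 6.9/6.386e+04] = -1.8 log₁₀[2.23e-07 + 0.000108] = 7.138, so f = 0.01963.
Darcy-Weisbach: ΔP = f(L/D)(ρV²/2) = 0.01963·(518/0.504)·(888·1.13²/2) = 0.01963·1028·566.9 = 1.144e+04 Pa.

ΔP ≈ 11400 Pa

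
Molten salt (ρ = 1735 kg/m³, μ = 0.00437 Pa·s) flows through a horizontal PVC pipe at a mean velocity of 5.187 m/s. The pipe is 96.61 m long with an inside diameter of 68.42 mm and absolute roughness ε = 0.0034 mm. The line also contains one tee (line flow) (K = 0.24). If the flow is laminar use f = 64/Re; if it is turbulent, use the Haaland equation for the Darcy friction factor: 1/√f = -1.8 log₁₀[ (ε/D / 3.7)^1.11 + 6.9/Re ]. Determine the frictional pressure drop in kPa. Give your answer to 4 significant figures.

Reynolds number Re = ρVD/μ = 1735 · 5.187 · 0.06842 / 0.00437 = 1.409e+05.
Re > 4000 → turbulent. Relative roughness ε/D = 3.4e-06/0.06842 = 4.97e-05. Haaland: 1/√f = -1.8 log₁₀[(4.97e-05/3.7)^1.11 + 6.9/1.409e+05] = -1.8 log₁₀[3.91e-06 + 4.9e-05] = 7.698, so f = 0.01687.
Total minor-loss coefficient ΣK = 1·0.24 = 0.24.
ΔP = [f·L/D + ΣK]·(ρV²/2) = [0.01687·96.61/0.06842 + 0.24]·(1735·5.187²/2) = [23.83 + 0.24]·2.334e+04 = 5.617e+05 Pa.
ΔP = 5.617e+05 Pa = 561.7 kPa.

ΔP ≈ 561.7 kPa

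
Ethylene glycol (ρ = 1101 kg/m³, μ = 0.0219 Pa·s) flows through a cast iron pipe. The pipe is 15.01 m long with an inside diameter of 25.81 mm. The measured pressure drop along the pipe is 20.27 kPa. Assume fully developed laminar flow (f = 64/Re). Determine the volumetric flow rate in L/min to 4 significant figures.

For laminar flow, f = 64/Re with Re = ρVD/μ, so Darcy-Weisbach reduces to ΔP = 32μLV/D². Solving for V: V = ΔP·D²/(32μL) = 2.027e+04·(0.02581)²/(32·0.0219·15.01) = 1.284 m/s.
Check: Re = ρVD/μ = 1101·1.284·0.02581/0.0219 = 1666 < 2300, so the laminar assumption holds.
Q = V·A = 1.284·(π/4·0.02581²) = 0.0006716 m³/s = 40.30 L/min.

Q ≈ 40.30 L/min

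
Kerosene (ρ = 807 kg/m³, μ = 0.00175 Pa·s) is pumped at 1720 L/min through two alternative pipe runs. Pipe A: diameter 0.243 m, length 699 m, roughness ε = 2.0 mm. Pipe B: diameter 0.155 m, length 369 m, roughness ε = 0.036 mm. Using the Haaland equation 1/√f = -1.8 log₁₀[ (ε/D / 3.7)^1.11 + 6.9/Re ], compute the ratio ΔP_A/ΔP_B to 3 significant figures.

Pipe A: V = Q/A = 0.02867/0.04638 = 0.6181 m/s; Re = 6.927e+04; ε/D = 0.00823; Haaland → f = 0.0365; ΔP_A = f(L/D)(ρV²/2) = 1.618e+04 Pa.
Pipe B: V = Q/A = 0.02867/0.01887 = 1.519 m/s; Re = 1.086e+05; ε/D = 0.000232; Haaland → f = 0.01864; ΔP_B = f(L/D)(ρV²/2) = 4.132e+04 Pa.
ΔP_A/ΔP_B = 1.618e+04/4.132e+04 = 0.392.

ΔP_A/ΔP_B ≈ 0.392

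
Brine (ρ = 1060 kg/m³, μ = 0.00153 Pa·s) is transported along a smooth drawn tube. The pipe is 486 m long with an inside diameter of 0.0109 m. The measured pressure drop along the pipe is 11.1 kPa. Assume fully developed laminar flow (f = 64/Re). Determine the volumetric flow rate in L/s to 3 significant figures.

Q ≈ 0.00517 L/s

For laminar flow, f = 64/Re with Re = ρVD/μ, so Darcy-Weisbach reduces to ΔP = 32μLV/D². Solving for V: V = ΔP·D²/(32μL) = 1.11e+04·(0.0109)²/(32·0.00153·486) = 0.05542 m/s.
Check: Re = ρVD/μ = 1060·0.05542·0.0109/0.00153 = 418.5 < 2300, so the laminar assumption holds.
Q = V·A = 0.05542·(π/4·0.0109²) = 5.172e-06 m³/s = 0.00517 L/s.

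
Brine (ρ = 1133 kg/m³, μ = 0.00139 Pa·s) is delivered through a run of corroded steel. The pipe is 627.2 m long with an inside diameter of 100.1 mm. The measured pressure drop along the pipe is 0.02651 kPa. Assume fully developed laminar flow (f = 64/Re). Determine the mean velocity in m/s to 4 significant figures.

For laminar flow, f = 64/Re with Re = ρVD/μ, so Darcy-Weisbach reduces to ΔP = 32μLV/D². Solving for V: V = ΔP·D²/(32μL) = 26.51·(0.1001)²/(32·0.00139·627.2) = 0.009522 m/s.
Check: Re = ρVD/μ = 1133·0.009522·0.1001/0.00139 = 776.9 < 2300, so the laminar assumption holds.

V ≈ 0.009522 m/s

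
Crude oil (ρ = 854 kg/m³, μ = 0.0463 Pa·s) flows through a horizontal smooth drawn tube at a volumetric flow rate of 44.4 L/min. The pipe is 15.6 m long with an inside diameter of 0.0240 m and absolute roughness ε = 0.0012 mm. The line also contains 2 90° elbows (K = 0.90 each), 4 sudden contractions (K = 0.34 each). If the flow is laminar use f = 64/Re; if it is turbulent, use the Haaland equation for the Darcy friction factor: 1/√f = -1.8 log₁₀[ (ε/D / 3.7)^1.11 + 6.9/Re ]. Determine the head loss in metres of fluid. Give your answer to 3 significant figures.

h_f ≈ 8.27 m

Q = 44.4 L/min = 44.4/60000 = 0.00074 m³/s.
Cross-sectional area A = πD²/4 = π(0.024)²/4 = 0.0004524 m²; mean velocity V = Q/A = 0.00074/0.0004524 = 1.636 m/s.
Reynolds number Re = ρVD/μ = 854 · 1.636 · 0.024 / 0.0463 = 724.1.
Re < 2300 → laminar flow, so f = 64/Re = 64/724.1 = 0.08838 (the turbulent correlation is not needed).
Total minor-loss coefficient ΣK = 2·0.9 + 4·0.34 = 3.16.
ΔP = [f·L/D + ΣK]·(ρV²/2) = [0.08838·15.6/0.024 + 3.16]·(854·1.636²/2) = [57.45 + 3.16]·1143 = 6.925e+04 Pa.
Head loss h_f = ΔP/(ρg) = 6.925e+04/(854·9.81) = 8.27 m.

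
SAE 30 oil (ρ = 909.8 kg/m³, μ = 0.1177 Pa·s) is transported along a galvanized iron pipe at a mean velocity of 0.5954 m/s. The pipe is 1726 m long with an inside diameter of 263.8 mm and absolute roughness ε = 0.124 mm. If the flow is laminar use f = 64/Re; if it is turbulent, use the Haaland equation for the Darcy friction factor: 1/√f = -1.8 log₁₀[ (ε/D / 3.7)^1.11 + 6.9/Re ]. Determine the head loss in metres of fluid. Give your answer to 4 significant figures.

Reynolds number Re = ρVD/μ = 909.8 · 0.5954 · 0.2638 / 0.118 = 1214.
Re < 2300 → laminar flow, so f = 64/Re = 64/1214 = 0.05271 (the turbulent correlation is not needed).
Darcy-Weisbach: ΔP = f(L/D)(ρV²/2) = 0.05271·(1726/0.2638)·(909.8·0.5954²/2) = 0.05271·6543·161.3 = 5.562e+04 Pa.
Head loss h_f = ΔP/(ρg) = 5.562e+04/(909.8·9.81) = 6.232 m.

h_f ≈ 6.232 m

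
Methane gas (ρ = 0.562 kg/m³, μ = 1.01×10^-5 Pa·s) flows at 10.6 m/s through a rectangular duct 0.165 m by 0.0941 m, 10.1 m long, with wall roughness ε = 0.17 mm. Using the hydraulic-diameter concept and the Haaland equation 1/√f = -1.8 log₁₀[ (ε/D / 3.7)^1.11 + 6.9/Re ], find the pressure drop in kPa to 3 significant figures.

ΔP ≈ 0.0638 kPa

Hydraulic diameter D_h = 4A/P = 4·(0.165·0.0941)/(2·(0.165+0.0941)) = 0.06211/0.5182 = 0.1198 m.
Re = ρVD_h/μ = 0.562·10.6·0.1198/1.01e-05 = 7.069e+04.
ε/D_h = 0.00017/0.1198 = 0.00142; Haaland gives 1/√f = -1.8 log₁₀[0.000161+9.76e-05] = 6.456, so f = 0.02399.
ΔP = f(L/D_h)(ρV²/2) = 0.02399·10.1/0.1198·31.57 = 63.83 Pa.
ΔP = 0.0638 kPa.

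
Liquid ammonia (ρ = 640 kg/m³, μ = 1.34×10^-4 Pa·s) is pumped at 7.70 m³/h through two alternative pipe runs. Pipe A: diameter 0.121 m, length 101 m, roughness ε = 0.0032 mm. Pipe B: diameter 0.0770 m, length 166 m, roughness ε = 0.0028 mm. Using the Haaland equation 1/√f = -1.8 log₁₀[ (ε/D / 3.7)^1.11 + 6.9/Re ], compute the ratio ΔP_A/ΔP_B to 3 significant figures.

ΔP_A/ΔP_B ≈ 0.0691

Pipe A: V = Q/A = 0.002139/0.0115 = 0.186 m/s; Re = 1.075e+05; ε/D = 2.64e-05; Haaland → f = 0.01767; ΔP_A = f(L/D)(ρV²/2) = 163.3 Pa.
Pipe B: V = Q/A = 0.002139/0.004657 = 0.4593 m/s; Re = 1.689e+05; ε/D = 3.64e-05; Haaland → f = 0.01623; ΔP_B = f(L/D)(ρV²/2) = 2363 Pa.
ΔP_A/ΔP_B = 163.3/2363 = 0.0691.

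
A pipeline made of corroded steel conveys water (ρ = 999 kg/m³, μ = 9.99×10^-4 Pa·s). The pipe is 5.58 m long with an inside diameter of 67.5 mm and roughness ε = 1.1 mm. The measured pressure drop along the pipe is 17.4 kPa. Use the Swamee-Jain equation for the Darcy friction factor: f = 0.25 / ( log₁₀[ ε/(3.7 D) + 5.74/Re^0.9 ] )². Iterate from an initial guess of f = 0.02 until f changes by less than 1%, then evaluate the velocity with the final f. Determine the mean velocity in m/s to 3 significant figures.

Rearranging Darcy-Weisbach: V = √(2·ΔP·D/(f·L·ρ)). With ε/D = 0.0011/0.0675 = 0.0163, iterate starting from f = 0.02:
  f = 0.02 → V = √(2·1.74e+04·0.0675/(0.02·5.58·999)) = 4.59 m/s; Re = ρVD/μ = 3.098e+05; f → 0.04528
  f = 0.04528 → V = 3.051 m/s; Re = 2.059e+05; f → 0.04539
Converged (Δf/f < 1%). With the final f = 0.04539: V = √(2·1.74e+04·0.0675/(0.04539·5.58·999)) = 3.047 m/s.

V ≈ 3.05 m/s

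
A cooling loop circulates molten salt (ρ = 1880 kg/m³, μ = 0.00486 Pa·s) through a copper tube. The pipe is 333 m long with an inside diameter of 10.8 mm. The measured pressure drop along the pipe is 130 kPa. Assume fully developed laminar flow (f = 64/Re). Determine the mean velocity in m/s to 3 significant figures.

V ≈ 0.293 m/s

For laminar flow, f = 64/Re with Re = ρVD/μ, so Darcy-Weisbach reduces to ΔP = 32μLV/D². Solving for V: V = ΔP·D²/(32μL) = 1.3e+05·(0.0108)²/(32·0.00486·333) = 0.2928 m/s.
Check: Re = ρVD/μ = 1880·0.2928·0.0108/0.00486 = 1223 < 2300, so the laminar assumption holds.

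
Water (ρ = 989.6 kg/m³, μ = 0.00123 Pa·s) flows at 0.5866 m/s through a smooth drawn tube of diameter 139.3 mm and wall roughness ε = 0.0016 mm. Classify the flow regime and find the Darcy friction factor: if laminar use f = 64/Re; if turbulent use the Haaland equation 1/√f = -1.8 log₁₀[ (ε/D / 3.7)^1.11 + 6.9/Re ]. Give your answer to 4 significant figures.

Re = ρVD/μ = 989.6·0.5866·0.1393/0.00123 = 6.574e+04.
Re > 4000 → turbulent. ε/D = 1.6e-06/0.1393 = 1.15e-05; Haaland: 1/√f = -1.8 log₁₀[7.69e-07 + 0.000105] = 7.156, so f = 0.01953.

f ≈ 0.01953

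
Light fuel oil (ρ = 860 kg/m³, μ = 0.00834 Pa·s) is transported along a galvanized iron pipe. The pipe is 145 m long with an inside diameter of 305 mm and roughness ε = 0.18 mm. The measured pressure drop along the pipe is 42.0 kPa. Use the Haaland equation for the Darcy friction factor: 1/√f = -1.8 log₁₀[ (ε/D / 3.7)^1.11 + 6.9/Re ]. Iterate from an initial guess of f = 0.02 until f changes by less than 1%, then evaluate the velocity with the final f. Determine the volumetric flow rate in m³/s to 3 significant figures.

Q ≈ 0.232 m³/s

Rearranging Darcy-Weisbach: V = √(2·ΔP·D/(f·L·ρ)). With ε/D = 0.00018/0.305 = 0.00059, iterate starting from f = 0.02:
  f = 0.02 → V = √(2·4.2e+04·0.305/(0.02·145·860)) = 3.205 m/s; Re = ρVD/μ = 1.008e+05; f → 0.02042
  f = 0.02042 → V = 3.172 m/s; Re = 9.977e+04; f → 0.02044
Converged (Δf/f < 1%). With the final f = 0.02044: V = √(2·4.2e+04·0.305/(0.02044·145·860)) = 3.17 m/s.
Q = V·A = 3.17·(π/4·0.305²) = 0.2316 m³/s = 0.232 m³/s.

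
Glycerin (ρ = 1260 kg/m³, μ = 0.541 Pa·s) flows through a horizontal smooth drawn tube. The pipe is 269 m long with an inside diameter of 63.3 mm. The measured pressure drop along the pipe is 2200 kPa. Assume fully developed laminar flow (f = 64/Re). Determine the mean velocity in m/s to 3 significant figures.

For laminar flow, f = 64/Re with Re = ρVD/μ, so Darcy-Weisbach reduces to ΔP = 32μLV/D². Solving for V: V = ΔP·D²/(32μL) = 2.2e+06·(0.0633)²/(32·0.541·269) = 1.893 m/s.
Check: Re = ρVD/μ = 1260·1.893·0.0633/0.541 = 279.1 < 2300, so the laminar assumption holds.

V ≈ 1.89 m/s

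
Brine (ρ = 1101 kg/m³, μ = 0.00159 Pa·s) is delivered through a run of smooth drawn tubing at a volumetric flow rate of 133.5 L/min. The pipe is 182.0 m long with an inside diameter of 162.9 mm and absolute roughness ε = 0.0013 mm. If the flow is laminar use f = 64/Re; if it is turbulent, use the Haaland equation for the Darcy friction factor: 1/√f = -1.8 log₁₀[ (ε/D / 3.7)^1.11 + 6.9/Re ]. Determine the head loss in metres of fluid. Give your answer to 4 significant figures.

Q = 133.5 L/min = 133.5/60000 = 0.002225 m³/s.
Cross-sectional area A = πD²/4 = π(0.1629)²/4 = 0.02084 m²; mean velocity V = Q/A = 0.002225/0.02084 = 0.1068 m/s.
Reynolds number Re = ρVD/μ = 1101 · 0.1068 · 0.1629 / 0.00159 = 1.204e+04.
Re > 4000 → turbulent. Relative roughness ε/D = 1.3e-06/0.1629 = 7.98e-06. Haaland: 1/√f = -1.8 log₁₀[(7.98e-06/3.7)^1.11 + 6.9/1.204e+04] = -1.8 log₁₀[5.14e-07 + 0.000573] = 5.835, so f = 0.02937.
Darcy-Weisbach: ΔP = f(L/D)(ρV²/2) = 0.02937·(182/0.1629)·(1101·0.1068²/2) = 0.02937·1117·6.274 = 205.9 Pa.
Head loss h_f = ΔP/(ρg) = 205.9/(1101·9.81) = 0.01906 m.

h_f ≈ 0.01906 m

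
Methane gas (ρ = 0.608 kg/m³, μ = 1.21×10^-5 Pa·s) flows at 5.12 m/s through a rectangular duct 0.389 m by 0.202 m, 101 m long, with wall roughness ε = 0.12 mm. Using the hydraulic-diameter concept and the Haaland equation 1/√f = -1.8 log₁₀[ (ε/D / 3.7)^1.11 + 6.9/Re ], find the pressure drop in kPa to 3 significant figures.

Hydraulic diameter D_h = 4A/P = 4·(0.389·0.202)/(2·(0.389+0.202)) = 0.3143/1.182 = 0.2659 m.
Re = ρVD_h/μ = 0.608·5.12·0.2659/1.21e-05 = 6.841e+04.
ε/D_h = 0.00012/0.2659 = 0.000451; Haaland gives 1/√f = -1.8 log₁₀[4.53e-05+0.000101] = 6.904, so f = 0.02098.
ΔP = f(L/D_h)(ρV²/2) = 0.02098·101/0.2659·7.969 = 63.51 Pa.
ΔP = 0.0635 kPa.

ΔP ≈ 0.0635 kPa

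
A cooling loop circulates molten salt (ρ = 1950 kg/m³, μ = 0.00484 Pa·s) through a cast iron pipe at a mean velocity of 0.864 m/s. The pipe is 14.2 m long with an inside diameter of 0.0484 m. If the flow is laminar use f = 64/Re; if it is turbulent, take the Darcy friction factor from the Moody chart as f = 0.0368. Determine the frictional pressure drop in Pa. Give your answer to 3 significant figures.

ΔP ≈ 7860 Pa

Reynolds number Re = ρVD/μ = 1950 · 0.864 · 0.0484 / 0.00484 = 1.685e+04.
Re > 4000 → turbulent; use the Moody-chart value f = 0.0368.
Darcy-Weisbach: ΔP = f(L/D)(ρV²/2) = 0.0368·(14.2/0.0484)·(1950·0.864²/2) = 0.0368·293.4·727.8 = 7858 Pa.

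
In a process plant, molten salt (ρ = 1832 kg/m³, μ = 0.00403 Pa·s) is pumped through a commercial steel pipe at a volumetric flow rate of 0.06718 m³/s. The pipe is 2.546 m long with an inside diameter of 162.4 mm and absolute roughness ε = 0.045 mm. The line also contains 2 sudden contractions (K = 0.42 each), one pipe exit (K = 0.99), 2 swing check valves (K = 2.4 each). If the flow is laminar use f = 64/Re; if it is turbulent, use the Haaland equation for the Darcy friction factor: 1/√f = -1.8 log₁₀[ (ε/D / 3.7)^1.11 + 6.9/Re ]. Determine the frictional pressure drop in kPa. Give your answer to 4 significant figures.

Cross-sectional area A = πD²/4 = π(0.1624)²/4 = 0.02071 m²; mean velocity V = Q/A = 0.06718/0.02071 = 3.243 m/s.
Reynolds number Re = ρVD/μ = 1832 · 3.243 · 0.1624 / 0.00403 = 2.394e+05.
Re > 4000 → turbulent. Relative roughness ε/D = 4.5e-05/0.1624 = 0.000277. Haaland: 1/√f = -1.8 log₁₀[(0.000277/3.7)^1.11 + 6.9/2.394e+05] = -1.8 log₁₀[2.63e-05 + 2.88e-05] = 7.665, so f = 0.01702.
Total minor-loss coefficient ΣK = 2·0.42 + 1·0.99 + 2·2.4 = 6.63.
ΔP = [f·L/D + ΣK]·(ρV²/2) = [0.01702·2.546/0.1624 + 6.63]·(1832·3.243²/2) = [0.2668 + 6.63]·9635 = 6.645e+04 Pa.
ΔP = 6.645e+04 Pa = 66.45 kPa.

ΔP ≈ 66.45 kPa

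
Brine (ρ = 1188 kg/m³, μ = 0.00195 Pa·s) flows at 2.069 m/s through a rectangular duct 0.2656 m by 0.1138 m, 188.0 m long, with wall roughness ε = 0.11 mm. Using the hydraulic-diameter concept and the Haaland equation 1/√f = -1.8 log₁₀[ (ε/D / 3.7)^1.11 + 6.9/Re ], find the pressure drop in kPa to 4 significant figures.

Hydraulic diameter D_h = 4A/P = 4·(0.2656·0.1138)/(2·(0.2656+0.1138)) = 0.1209/0.7588 = 0.1593 m.
Re = ρVD_h/μ = 1188·2.069·0.1593/0.00195 = 2.008e+05.
ε/D_h = 0.00011/0.1593 = 0.00069; Haaland gives 1/√f = -1.8 log₁₀[7.26e-05+3.44e-05] = 7.148, so f = 0.01957.
ΔP = f(L/D_h)(ρV²/2) = 0.01957·188/0.1593·2543 = 5.873e+04 Pa.
ΔP = 58.73 kPa.

ΔP ≈ 58.73 kPa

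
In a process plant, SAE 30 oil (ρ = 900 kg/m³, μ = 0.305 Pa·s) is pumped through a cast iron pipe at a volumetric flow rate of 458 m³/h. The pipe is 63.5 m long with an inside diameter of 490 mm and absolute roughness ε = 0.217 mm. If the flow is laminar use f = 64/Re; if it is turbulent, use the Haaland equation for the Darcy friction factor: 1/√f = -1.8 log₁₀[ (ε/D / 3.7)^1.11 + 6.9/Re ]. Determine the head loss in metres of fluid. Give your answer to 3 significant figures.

Q = 458 m³/h = 458/3600 = 0.1272 m³/s.
Cross-sectional area A = πD²/4 = π(0.49)²/4 = 0.1886 m²; mean velocity V = Q/A = 0.1272/0.1886 = 0.6747 m/s.
Reynolds number Re = ρVD/μ = 900 · 0.6747 · 0.49 / 0.305 = 975.5.
Re < 2300 → laminar flow, so f = 64/Re = 64/975.5 = 0.06561 (the turbulent correlation is not needed).
Darcy-Weisbach: ΔP = f(L/D)(ρV²/2) = 0.06561·(63.5/0.49)·(900·0.6747²/2) = 0.06561·129.6·204.8 = 1741 Pa.
Head loss h_f = ΔP/(ρg) = 1741/(900·9.81) = 0.197 m.

h_f ≈ 0.197 m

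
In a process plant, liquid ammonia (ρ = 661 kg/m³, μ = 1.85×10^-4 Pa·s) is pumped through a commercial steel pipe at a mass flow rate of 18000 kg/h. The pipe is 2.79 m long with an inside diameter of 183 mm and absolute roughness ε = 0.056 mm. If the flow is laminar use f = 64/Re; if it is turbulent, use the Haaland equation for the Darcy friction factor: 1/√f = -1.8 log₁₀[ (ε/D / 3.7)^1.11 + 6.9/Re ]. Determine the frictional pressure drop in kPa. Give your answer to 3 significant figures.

ΔP ≈ 0.00736 kPa

ṁ = 18000 kg/h = 18000/3600 = 5 kg/s.
A = πD²/4 = π(0.183)²/4 = 0.0263 m²; mean velocity V = ṁ/(ρA) = 5/(661 · 0.0263) = 0.2876 m/s.
Reynolds number Re = ρVD/μ = 661 · 0.2876 · 0.183 / 0.000185 = 1.88e+05.
Re > 4000 → turbulent. Relative roughness ε/D = 5.6e-05/0.183 = 0.000306. Haaland: 1/√f = -1.8 log₁₀[(0.000306/3.7)^1.11 + 6.9/1.88e+05] = -1.8 log₁₀[2.94e-05 + 3.67e-05] = 7.524, so f = 0.01767.
Darcy-Weisbach: ΔP = f(L/D)(ρV²/2) = 0.01767·(2.79/0.183)·(661·0.2876²/2) = 0.01767·15.25·27.34 = 7.362 Pa.
ΔP = 7.362 Pa = 0.00736 kPa.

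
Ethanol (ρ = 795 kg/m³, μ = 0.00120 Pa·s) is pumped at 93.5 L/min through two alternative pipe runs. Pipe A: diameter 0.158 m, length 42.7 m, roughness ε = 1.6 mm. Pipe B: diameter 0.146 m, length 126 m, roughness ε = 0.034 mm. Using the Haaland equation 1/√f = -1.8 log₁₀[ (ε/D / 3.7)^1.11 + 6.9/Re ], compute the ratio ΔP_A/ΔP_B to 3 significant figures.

Pipe A: V = Q/A = 0.001558/0.01961 = 0.07948 m/s; Re = 8320; ε/D = 0.0101; Haaland → f = 0.04408; ΔP_A = f(L/D)(ρV²/2) = 29.92 Pa.
Pipe B: V = Q/A = 0.001558/0.01674 = 0.09308 m/s; Re = 9003; ε/D = 0.000233; Haaland → f = 0.03205; ΔP_B = f(L/D)(ρV²/2) = 95.25 Pa.
ΔP_A/ΔP_B = 29.92/95.25 = 0.314.

ΔP_A/ΔP_B ≈ 0.314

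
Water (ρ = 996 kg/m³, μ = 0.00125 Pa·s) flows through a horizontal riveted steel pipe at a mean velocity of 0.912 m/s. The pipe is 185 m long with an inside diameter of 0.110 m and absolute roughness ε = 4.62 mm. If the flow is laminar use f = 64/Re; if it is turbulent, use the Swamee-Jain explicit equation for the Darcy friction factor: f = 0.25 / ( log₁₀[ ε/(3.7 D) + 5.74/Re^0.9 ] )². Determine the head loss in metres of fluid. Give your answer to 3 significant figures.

Reynolds number Re = ρVD/μ = 996 · 0.912 · 0.11 / 0.00125 = 7.993e+04.
Re > 4000 → turbulent. Relative roughness ε/D = 0.00462/0.11 = 0.042. Swamee-Jain: f = 0.25/(log₁₀[0.042/3.7 + 5.74/7.993e+04^0.9])² = 0.25/(log₁₀[0.0114 + 0.000222])² = 0.25/(-1.937)² = 0.06666.
Darcy-Weisbach: ΔP = f(L/D)(ρV²/2) = 0.06666·(185/0.11)·(996·0.912²/2) = 0.06666·1682·414.2 = 4.644e+04 Pa.
Head loss h_f = ΔP/(ρg) = 4.644e+04/(996·9.81) = 4.75 m.

h_f ≈ 4.75 m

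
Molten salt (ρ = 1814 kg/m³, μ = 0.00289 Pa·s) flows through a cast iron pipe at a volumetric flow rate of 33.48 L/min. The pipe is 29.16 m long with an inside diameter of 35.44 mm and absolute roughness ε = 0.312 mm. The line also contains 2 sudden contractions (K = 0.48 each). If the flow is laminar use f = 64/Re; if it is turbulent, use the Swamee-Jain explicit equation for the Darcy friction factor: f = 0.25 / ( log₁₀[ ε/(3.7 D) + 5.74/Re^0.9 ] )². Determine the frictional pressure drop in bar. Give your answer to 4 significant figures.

Q = 33.48 L/min = 33.48/60000 = 0.000558 m³/s.
Cross-sectional area A = πD²/4 = π(0.03544)²/4 = 0.0009865 m²; mean velocity V = Q/A = 0.000558/0.0009865 = 0.5657 m/s.
Reynolds number Re = ρVD/μ = 1814 · 0.5657 · 0.03544 / 0.00289 = 1.258e+04.
Re > 4000 → turbulent. Relative roughness ε/D = 0.000312/0.03544 = 0.0088. Swamee-Jain: f = 0.25/(log₁₀[0.0088/3.7 + 5.74/1.258e+04^0.9])² = 0.25/(log₁₀[0.00238 + 0.00117])² = 0.25/(-2.45)² = 0.04166.
Total minor-loss coefficient ΣK = 2·0.48 = 0.96.
ΔP = [f·L/D + ΣK]·(ρV²/2) = [0.04166·29.16/0.03544 + 0.96]·(1814·0.5657²/2) = [34.28 + 0.96]·290.2 = 1.023e+04 Pa.
ΔP = 1.023e+04 Pa = 0.1023 bar.

ΔP ≈ 0.1023 bar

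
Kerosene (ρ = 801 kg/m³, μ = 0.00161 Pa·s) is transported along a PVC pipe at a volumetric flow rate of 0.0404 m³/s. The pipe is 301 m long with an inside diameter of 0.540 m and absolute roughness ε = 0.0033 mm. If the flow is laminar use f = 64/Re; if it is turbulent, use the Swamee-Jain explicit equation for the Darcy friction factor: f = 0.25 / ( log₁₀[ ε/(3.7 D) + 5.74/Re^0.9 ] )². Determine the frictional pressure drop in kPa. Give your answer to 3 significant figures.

Cross-sectional area A = πD²/4 = π(0.54)²/4 = 0.229 m²; mean velocity V = Q/A = 0.0404/0.229 = 0.1764 m/s.
Reynolds number Re = ρVD/μ = 801 · 0.1764 · 0.54 / 0.00161 = 4.739e+04.
Re > 4000 → turbulent. Relative roughness ε/D = 3.3e-06/0.54 = 6.11e-06. Swamee-Jain: f = 0.25/(log₁₀[6.11e-06/3.7 + 5.74/4.739e+04^0.9])² = 0.25/(log₁₀[1.65e-06 + 0.000355])² = 0.25/(-3.447)² = 0.02104.
Darcy-Weisbach: ΔP = f(L/D)(ρV²/2) = 0.02104·(301/0.54)·(801·0.1764²/2) = 0.02104·557.4·12.46 = 146.1 Pa.
ΔP = 146.1 Pa = 0.146 kPa.

ΔP ≈ 0.146 kPa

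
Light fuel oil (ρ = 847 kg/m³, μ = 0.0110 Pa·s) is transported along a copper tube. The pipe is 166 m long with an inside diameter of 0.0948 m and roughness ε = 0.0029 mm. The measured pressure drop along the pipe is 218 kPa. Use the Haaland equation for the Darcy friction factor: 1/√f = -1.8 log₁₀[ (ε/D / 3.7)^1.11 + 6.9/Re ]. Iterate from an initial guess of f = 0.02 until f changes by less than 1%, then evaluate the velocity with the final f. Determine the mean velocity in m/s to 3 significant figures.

Rearranging Darcy-Weisbach: V = √(2·ΔP·D/(f·L·ρ)). With ε/D = 2.9e-06/0.0948 = 3.06e-05, iterate starting from f = 0.02:
  f = 0.02 → V = √(2·2.18e+05·0.0948/(0.02·166·847)) = 3.834 m/s; Re = ρVD/μ = 2.799e+04; f → 0.02376
  f = 0.02376 → V = 3.517 m/s; Re = 2.568e+04; f → 0.02426
  f = 0.02426 → V = 3.481 m/s; Re = 2.541e+04; f → 0.02432
Converged (Δf/f < 1%). With the final f = 0.02432: V = √(2·2.18e+05·0.0948/(0.02432·166·847)) = 3.477 m/s.

V ≈ 3.48 m/s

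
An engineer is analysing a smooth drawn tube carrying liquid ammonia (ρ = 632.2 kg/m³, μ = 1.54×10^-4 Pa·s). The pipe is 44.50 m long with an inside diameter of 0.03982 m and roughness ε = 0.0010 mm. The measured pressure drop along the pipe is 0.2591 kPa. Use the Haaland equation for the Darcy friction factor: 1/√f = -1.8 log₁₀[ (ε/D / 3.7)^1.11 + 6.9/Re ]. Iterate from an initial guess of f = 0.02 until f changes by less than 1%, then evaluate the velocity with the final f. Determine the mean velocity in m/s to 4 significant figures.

V ≈ 0.1764 m/s

Rearranging Darcy-Weisbach: V = √(2·ΔP·D/(f·L·ρ)). With ε/D = 1e-06/0.03982 = 2.51e-05, iterate starting from f = 0.02:
  f = 0.02 → V = √(2·259.1·0.03982/(0.02·44.5·632.2)) = 0.1915 m/s; Re = ρVD/μ = 3.13e+04; f → 0.02313
  f = 0.02313 → V = 0.1781 m/s; Re = 2.911e+04; f → 0.02353
  f = 0.02353 → V = 0.1766 m/s; Re = 2.886e+04; f → 0.02358
Converged (Δf/f < 1%). With the final f = 0.02358: V = √(2·259.1·0.03982/(0.02358·44.5·632.2)) = 0.1764 m/s.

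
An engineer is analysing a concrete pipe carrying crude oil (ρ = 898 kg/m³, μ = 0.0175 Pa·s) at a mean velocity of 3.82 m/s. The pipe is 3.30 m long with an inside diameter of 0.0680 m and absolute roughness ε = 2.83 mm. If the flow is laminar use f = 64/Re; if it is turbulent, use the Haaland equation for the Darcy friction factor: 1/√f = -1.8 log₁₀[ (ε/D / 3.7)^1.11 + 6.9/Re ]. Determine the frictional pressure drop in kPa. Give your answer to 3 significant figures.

Reynolds number Re = ρVD/μ = 898 · 3.82 · 0.068 / 0.0175 = 1.333e+04.
Re > 4000 → turbulent. Relative roughness ε/D = 0.00283/0.068 = 0.0416. Haaland: 1/√f = -1.8 log₁₀[(0.0416/3.7)^1.11 + 6.9/1.333e+04] = -1.8 log₁₀[0.00687 + 0.000518] = 3.837, so f = 0.06792.
Darcy-Weisbach: ΔP = f(L/D)(ρV²/2) = 0.06792·(3.3/0.068)·(898·3.82²/2) = 0.06792·48.53·6552 = 2.16e+04 Pa.
ΔP = 2.16e+04 Pa = 21.6 kPa.

ΔP ≈ 21.6 kPa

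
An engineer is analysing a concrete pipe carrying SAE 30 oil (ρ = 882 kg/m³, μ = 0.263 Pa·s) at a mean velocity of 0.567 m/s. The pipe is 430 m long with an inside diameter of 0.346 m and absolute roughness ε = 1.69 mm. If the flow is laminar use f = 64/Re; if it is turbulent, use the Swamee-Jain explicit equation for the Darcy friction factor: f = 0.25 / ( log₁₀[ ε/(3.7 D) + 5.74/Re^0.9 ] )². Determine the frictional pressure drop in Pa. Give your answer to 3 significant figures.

ΔP ≈ 17100 Pa

Reynolds number Re = ρVD/μ = 882 · 0.567 · 0.346 / 0.263 = 657.9.
Re < 2300 → laminar flow, so f = 64/Re = 64/657.9 = 0.09728 (the turbulent correlation is not needed).
Darcy-Weisbach: ΔP = f(L/D)(ρV²/2) = 0.09728·(430/0.346)·(882·0.567²/2) = 0.09728·1243·141.8 = 1.714e+04 Pa.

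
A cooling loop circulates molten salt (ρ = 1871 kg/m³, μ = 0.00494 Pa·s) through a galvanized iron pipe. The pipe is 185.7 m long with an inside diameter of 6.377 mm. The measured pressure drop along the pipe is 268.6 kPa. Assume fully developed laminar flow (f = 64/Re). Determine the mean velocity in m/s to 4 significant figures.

For laminar flow, f = 64/Re with Re = ρVD/μ, so Darcy-Weisbach reduces to ΔP = 32μLV/D². Solving for V: V = ΔP·D²/(32μL) = 2.686e+05·(0.006377)²/(32·0.00494·185.7) = 0.3721 m/s.
Check: Re = ρVD/μ = 1871·0.3721·0.006377/0.00494 = 898.7 < 2300, so the laminar assumption holds.

V ≈ 0.3721 m/s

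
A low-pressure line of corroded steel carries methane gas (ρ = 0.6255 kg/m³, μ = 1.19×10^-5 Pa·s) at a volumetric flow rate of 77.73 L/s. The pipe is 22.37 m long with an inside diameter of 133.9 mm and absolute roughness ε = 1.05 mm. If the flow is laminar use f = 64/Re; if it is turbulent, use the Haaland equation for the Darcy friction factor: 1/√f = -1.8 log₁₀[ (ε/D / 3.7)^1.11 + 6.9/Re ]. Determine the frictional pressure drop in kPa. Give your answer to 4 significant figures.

Q = 77.73 L/s = 77.73/1000 = 0.07773 m³/s.
Cross-sectional area A = πD²/4 = π(0.1339)²/4 = 0.01408 m²; mean velocity V = Q/A = 0.07773/0.01408 = 5.52 m/s.
Reynolds number Re = ρVD/μ = 0.6255 · 5.52 · 0.1339 / 1.19e-05 = 3.885e+04.
Re > 4000 → turbulent. Relative roughness ε/D = 0.00105/0.1339 = 0.00784. Haaland: 1/√f = -1.8 log₁₀[(0.00784/3.7)^1.11 + 6.9/3.885e+04] = -1.8 log₁₀[0.00108 + 0.000178] = 5.223, so f = 0.03666.
Darcy-Weisbach: ΔP = f(L/D)(ρV²/2) = 0.03666·(22.37/0.1339)·(0.6255·5.52²/2) = 0.03666·167.1·9.53 = 58.36 Pa.
ΔP = 58.36 Pa = 0.05836 kPa.

ΔP ≈ 0.05836 kPa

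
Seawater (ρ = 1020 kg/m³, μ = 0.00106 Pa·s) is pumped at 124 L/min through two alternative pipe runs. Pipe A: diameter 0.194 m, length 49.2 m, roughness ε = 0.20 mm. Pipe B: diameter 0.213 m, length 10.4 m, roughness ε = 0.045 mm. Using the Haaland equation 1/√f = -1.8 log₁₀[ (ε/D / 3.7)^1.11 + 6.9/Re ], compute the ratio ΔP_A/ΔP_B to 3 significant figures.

ΔP_A/ΔP_B ≈ 7.69

Pipe A: V = Q/A = 0.002067/0.02956 = 0.06992 m/s; Re = 1.305e+04; ε/D = 0.00103; Haaland → f = 0.03028; ΔP_A = f(L/D)(ρV²/2) = 19.15 Pa.
Pipe B: V = Q/A = 0.002067/0.03563 = 0.058 m/s; Re = 1.189e+04; ε/D = 0.000211; Haaland → f = 0.02973; ΔP_B = f(L/D)(ρV²/2) = 2.491 Pa.
ΔP_A/ΔP_B = 19.15/2.491 = 7.69.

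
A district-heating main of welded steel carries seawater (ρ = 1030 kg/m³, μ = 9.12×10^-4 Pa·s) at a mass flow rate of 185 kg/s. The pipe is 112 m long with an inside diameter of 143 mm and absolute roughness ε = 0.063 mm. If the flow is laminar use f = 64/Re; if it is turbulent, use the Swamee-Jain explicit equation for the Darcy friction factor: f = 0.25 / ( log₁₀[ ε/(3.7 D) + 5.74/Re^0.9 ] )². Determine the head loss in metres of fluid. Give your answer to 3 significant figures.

h_f ≈ 83.0 m

A = πD²/4 = π(0.143)²/4 = 0.01606 m²; mean velocity V = ṁ/(ρA) = 185/(1030 · 0.01606) = 11.18 m/s.
Reynolds number Re = ρVD/μ = 1030 · 11.18 · 0.143 / 0.000912 = 1.806e+06.
Re > 4000 → turbulent. Relative roughness ε/D = 6.3e-05/0.143 = 0.000441. Swamee-Jain: f = 0.25/(log₁₀[0.000441/3.7 + 5.74/1.806e+06^0.9])² = 0.25/(log₁₀[0.000119 + 1.34e-05])² = 0.25/(-3.878)² = 0.01663.
Darcy-Weisbach: ΔP = f(L/D)(ρV²/2) = 0.01663·(112/0.143)·(1030·11.18²/2) = 0.01663·783.2·6.441e+04 = 8.387e+05 Pa.
Head loss h_f = ΔP/(ρg) = 8.387e+05/(1030·9.81) = 83.0 m.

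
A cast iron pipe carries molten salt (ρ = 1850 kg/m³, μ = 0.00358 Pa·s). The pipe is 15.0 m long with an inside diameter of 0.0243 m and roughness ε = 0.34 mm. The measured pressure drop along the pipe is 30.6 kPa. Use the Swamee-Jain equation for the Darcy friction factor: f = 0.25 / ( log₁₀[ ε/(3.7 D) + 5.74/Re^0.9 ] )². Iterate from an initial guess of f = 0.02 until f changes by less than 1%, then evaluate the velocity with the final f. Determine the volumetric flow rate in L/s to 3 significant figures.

Rearranging Darcy-Weisbach: V = √(2·ΔP·D/(f·L·ρ)). With ε/D = 0.00034/0.0243 = 0.014, iterate starting from f = 0.02:
  f = 0.02 → V = √(2·3.06e+04·0.0243/(0.02·15·1850)) = 1.637 m/s; Re = ρVD/μ = 2.056e+04; f → 0.04553
  f = 0.04553 → V = 1.085 m/s; Re = 1.362e+04; f → 0.04676
  f = 0.04676 → V = 1.071 m/s; Re = 1.344e+04; f → 0.04681
Converged (Δf/f < 1%). With the final f = 0.04681: V = √(2·3.06e+04·0.0243/(0.04681·15·1850)) = 1.07 m/s.
Q = V·A = 1.07·(π/4·0.0243²) = 0.0004962 m³/s = 0.496 L/s.

Q ≈ 0.496 L/s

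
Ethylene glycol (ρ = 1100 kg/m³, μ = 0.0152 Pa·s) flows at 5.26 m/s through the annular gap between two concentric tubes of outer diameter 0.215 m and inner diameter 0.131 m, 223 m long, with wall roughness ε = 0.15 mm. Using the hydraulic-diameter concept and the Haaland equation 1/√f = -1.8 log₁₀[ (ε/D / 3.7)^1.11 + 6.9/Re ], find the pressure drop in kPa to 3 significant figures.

Hydraulic diameter D_h = 4A/P = D_o - D_i = 0.215 - 0.131 = 0.084 m.
Re = ρVD_h/μ = 1100·5.26·0.084/0.0152 = 3.198e+04.
ε/D_h = 0.00015/0.084 = 0.00179; Haaland gives 1/√f = -1.8 log₁₀[0.000208+0.000216] = 6.07, so f = 0.02714.
ΔP = f(L/D_h)(ρV²/2) = 0.02714·223/0.084·1.522e+04 = 1.096e+06 Pa.
ΔP = 1100 kPa.

ΔP ≈ 1100 kPa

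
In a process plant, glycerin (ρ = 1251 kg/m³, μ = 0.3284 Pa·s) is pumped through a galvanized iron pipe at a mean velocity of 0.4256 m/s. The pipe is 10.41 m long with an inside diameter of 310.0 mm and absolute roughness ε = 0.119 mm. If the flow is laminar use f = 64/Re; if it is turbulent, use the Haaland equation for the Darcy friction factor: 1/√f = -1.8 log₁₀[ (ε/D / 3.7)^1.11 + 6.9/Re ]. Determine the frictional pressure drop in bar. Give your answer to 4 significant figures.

ΔP ≈ 0.004845 bar

Reynolds number Re = ρVD/μ = 1251 · 0.4256 · 0.31 / 0.328 = 502.6.
Re < 2300 → laminar flow, so f = 64/Re = 64/502.6 = 0.1273 (the turbulent correlation is not needed).
Darcy-Weisbach: ΔP = f(L/D)(ρV²/2) = 0.1273·(10.41/0.31)·(1251·0.4256²/2) = 0.1273·33.58·113.3 = 484.5 Pa.
ΔP = 484.5 Pa = 0.004845 bar.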